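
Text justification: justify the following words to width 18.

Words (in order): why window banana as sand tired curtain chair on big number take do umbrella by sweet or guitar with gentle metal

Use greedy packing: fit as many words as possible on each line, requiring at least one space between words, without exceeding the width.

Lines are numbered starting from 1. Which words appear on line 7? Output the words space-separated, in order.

Answer: gentle metal

Derivation:
Line 1: ['why', 'window', 'banana'] (min_width=17, slack=1)
Line 2: ['as', 'sand', 'tired'] (min_width=13, slack=5)
Line 3: ['curtain', 'chair', 'on'] (min_width=16, slack=2)
Line 4: ['big', 'number', 'take', 'do'] (min_width=18, slack=0)
Line 5: ['umbrella', 'by', 'sweet'] (min_width=17, slack=1)
Line 6: ['or', 'guitar', 'with'] (min_width=14, slack=4)
Line 7: ['gentle', 'metal'] (min_width=12, slack=6)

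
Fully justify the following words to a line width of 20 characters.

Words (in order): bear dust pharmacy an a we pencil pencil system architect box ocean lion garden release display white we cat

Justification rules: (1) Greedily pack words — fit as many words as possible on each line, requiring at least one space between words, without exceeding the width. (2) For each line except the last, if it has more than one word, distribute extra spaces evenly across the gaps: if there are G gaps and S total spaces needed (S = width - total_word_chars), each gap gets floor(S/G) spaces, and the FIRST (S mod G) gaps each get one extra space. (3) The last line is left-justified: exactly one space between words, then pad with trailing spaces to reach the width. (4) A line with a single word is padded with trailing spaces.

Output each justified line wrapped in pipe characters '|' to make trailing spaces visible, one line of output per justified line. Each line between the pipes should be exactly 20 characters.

Line 1: ['bear', 'dust', 'pharmacy'] (min_width=18, slack=2)
Line 2: ['an', 'a', 'we', 'pencil'] (min_width=14, slack=6)
Line 3: ['pencil', 'system'] (min_width=13, slack=7)
Line 4: ['architect', 'box', 'ocean'] (min_width=19, slack=1)
Line 5: ['lion', 'garden', 'release'] (min_width=19, slack=1)
Line 6: ['display', 'white', 'we', 'cat'] (min_width=20, slack=0)

Answer: |bear  dust  pharmacy|
|an   a   we   pencil|
|pencil        system|
|architect  box ocean|
|lion  garden release|
|display white we cat|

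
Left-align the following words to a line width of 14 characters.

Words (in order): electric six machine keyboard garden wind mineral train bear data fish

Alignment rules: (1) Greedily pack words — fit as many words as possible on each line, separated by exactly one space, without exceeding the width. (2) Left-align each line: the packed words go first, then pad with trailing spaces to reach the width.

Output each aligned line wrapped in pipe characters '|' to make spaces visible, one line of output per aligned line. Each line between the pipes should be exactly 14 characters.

Line 1: ['electric', 'six'] (min_width=12, slack=2)
Line 2: ['machine'] (min_width=7, slack=7)
Line 3: ['keyboard'] (min_width=8, slack=6)
Line 4: ['garden', 'wind'] (min_width=11, slack=3)
Line 5: ['mineral', 'train'] (min_width=13, slack=1)
Line 6: ['bear', 'data', 'fish'] (min_width=14, slack=0)

Answer: |electric six  |
|machine       |
|keyboard      |
|garden wind   |
|mineral train |
|bear data fish|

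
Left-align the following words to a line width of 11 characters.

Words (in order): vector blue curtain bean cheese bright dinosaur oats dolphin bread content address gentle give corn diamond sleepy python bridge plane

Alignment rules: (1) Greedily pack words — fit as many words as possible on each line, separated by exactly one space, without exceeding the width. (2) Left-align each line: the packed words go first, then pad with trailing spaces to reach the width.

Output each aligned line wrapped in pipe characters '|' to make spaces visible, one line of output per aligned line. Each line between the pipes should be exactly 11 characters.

Answer: |vector blue|
|curtain    |
|bean cheese|
|bright     |
|dinosaur   |
|oats       |
|dolphin    |
|bread      |
|content    |
|address    |
|gentle give|
|corn       |
|diamond    |
|sleepy     |
|python     |
|bridge     |
|plane      |

Derivation:
Line 1: ['vector', 'blue'] (min_width=11, slack=0)
Line 2: ['curtain'] (min_width=7, slack=4)
Line 3: ['bean', 'cheese'] (min_width=11, slack=0)
Line 4: ['bright'] (min_width=6, slack=5)
Line 5: ['dinosaur'] (min_width=8, slack=3)
Line 6: ['oats'] (min_width=4, slack=7)
Line 7: ['dolphin'] (min_width=7, slack=4)
Line 8: ['bread'] (min_width=5, slack=6)
Line 9: ['content'] (min_width=7, slack=4)
Line 10: ['address'] (min_width=7, slack=4)
Line 11: ['gentle', 'give'] (min_width=11, slack=0)
Line 12: ['corn'] (min_width=4, slack=7)
Line 13: ['diamond'] (min_width=7, slack=4)
Line 14: ['sleepy'] (min_width=6, slack=5)
Line 15: ['python'] (min_width=6, slack=5)
Line 16: ['bridge'] (min_width=6, slack=5)
Line 17: ['plane'] (min_width=5, slack=6)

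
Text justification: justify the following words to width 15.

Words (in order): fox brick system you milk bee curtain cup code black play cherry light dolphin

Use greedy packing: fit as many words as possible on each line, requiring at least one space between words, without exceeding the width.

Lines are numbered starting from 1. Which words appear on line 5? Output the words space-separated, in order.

Answer: cherry light

Derivation:
Line 1: ['fox', 'brick'] (min_width=9, slack=6)
Line 2: ['system', 'you', 'milk'] (min_width=15, slack=0)
Line 3: ['bee', 'curtain', 'cup'] (min_width=15, slack=0)
Line 4: ['code', 'black', 'play'] (min_width=15, slack=0)
Line 5: ['cherry', 'light'] (min_width=12, slack=3)
Line 6: ['dolphin'] (min_width=7, slack=8)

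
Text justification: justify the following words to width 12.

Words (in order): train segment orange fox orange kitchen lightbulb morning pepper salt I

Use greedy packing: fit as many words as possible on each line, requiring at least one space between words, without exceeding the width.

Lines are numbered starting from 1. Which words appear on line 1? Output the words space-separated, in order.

Line 1: ['train'] (min_width=5, slack=7)
Line 2: ['segment'] (min_width=7, slack=5)
Line 3: ['orange', 'fox'] (min_width=10, slack=2)
Line 4: ['orange'] (min_width=6, slack=6)
Line 5: ['kitchen'] (min_width=7, slack=5)
Line 6: ['lightbulb'] (min_width=9, slack=3)
Line 7: ['morning'] (min_width=7, slack=5)
Line 8: ['pepper', 'salt'] (min_width=11, slack=1)
Line 9: ['I'] (min_width=1, slack=11)

Answer: train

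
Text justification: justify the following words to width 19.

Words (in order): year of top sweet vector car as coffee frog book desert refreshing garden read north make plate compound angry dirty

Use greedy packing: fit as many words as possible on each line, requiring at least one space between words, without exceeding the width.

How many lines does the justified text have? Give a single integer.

Answer: 7

Derivation:
Line 1: ['year', 'of', 'top', 'sweet'] (min_width=17, slack=2)
Line 2: ['vector', 'car', 'as'] (min_width=13, slack=6)
Line 3: ['coffee', 'frog', 'book'] (min_width=16, slack=3)
Line 4: ['desert', 'refreshing'] (min_width=17, slack=2)
Line 5: ['garden', 'read', 'north'] (min_width=17, slack=2)
Line 6: ['make', 'plate', 'compound'] (min_width=19, slack=0)
Line 7: ['angry', 'dirty'] (min_width=11, slack=8)
Total lines: 7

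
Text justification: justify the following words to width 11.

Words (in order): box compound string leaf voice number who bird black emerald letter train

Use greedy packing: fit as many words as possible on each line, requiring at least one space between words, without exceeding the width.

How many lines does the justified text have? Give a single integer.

Line 1: ['box'] (min_width=3, slack=8)
Line 2: ['compound'] (min_width=8, slack=3)
Line 3: ['string', 'leaf'] (min_width=11, slack=0)
Line 4: ['voice'] (min_width=5, slack=6)
Line 5: ['number', 'who'] (min_width=10, slack=1)
Line 6: ['bird', 'black'] (min_width=10, slack=1)
Line 7: ['emerald'] (min_width=7, slack=4)
Line 8: ['letter'] (min_width=6, slack=5)
Line 9: ['train'] (min_width=5, slack=6)
Total lines: 9

Answer: 9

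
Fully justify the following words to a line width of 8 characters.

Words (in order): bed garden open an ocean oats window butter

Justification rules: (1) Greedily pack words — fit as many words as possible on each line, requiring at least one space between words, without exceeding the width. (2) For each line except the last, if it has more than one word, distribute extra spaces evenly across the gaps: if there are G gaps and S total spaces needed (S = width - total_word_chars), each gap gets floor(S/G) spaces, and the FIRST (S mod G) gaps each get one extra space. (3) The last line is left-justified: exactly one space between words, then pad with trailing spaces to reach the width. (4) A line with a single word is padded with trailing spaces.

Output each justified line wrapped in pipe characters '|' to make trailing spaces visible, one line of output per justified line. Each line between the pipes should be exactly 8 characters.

Answer: |bed     |
|garden  |
|open  an|
|ocean   |
|oats    |
|window  |
|butter  |

Derivation:
Line 1: ['bed'] (min_width=3, slack=5)
Line 2: ['garden'] (min_width=6, slack=2)
Line 3: ['open', 'an'] (min_width=7, slack=1)
Line 4: ['ocean'] (min_width=5, slack=3)
Line 5: ['oats'] (min_width=4, slack=4)
Line 6: ['window'] (min_width=6, slack=2)
Line 7: ['butter'] (min_width=6, slack=2)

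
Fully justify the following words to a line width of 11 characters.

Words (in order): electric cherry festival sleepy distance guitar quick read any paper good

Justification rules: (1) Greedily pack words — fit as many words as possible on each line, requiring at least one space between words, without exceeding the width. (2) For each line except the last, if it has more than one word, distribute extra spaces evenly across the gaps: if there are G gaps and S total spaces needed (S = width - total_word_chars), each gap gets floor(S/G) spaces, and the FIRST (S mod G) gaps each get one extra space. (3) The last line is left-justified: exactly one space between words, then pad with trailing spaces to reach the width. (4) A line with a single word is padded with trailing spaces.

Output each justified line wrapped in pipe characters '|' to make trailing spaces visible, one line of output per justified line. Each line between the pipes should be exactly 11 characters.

Line 1: ['electric'] (min_width=8, slack=3)
Line 2: ['cherry'] (min_width=6, slack=5)
Line 3: ['festival'] (min_width=8, slack=3)
Line 4: ['sleepy'] (min_width=6, slack=5)
Line 5: ['distance'] (min_width=8, slack=3)
Line 6: ['guitar'] (min_width=6, slack=5)
Line 7: ['quick', 'read'] (min_width=10, slack=1)
Line 8: ['any', 'paper'] (min_width=9, slack=2)
Line 9: ['good'] (min_width=4, slack=7)

Answer: |electric   |
|cherry     |
|festival   |
|sleepy     |
|distance   |
|guitar     |
|quick  read|
|any   paper|
|good       |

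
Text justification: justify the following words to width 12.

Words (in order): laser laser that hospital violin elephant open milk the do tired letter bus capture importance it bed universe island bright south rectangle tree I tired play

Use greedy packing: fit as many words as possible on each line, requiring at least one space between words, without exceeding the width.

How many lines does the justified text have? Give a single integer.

Answer: 17

Derivation:
Line 1: ['laser', 'laser'] (min_width=11, slack=1)
Line 2: ['that'] (min_width=4, slack=8)
Line 3: ['hospital'] (min_width=8, slack=4)
Line 4: ['violin'] (min_width=6, slack=6)
Line 5: ['elephant'] (min_width=8, slack=4)
Line 6: ['open', 'milk'] (min_width=9, slack=3)
Line 7: ['the', 'do', 'tired'] (min_width=12, slack=0)
Line 8: ['letter', 'bus'] (min_width=10, slack=2)
Line 9: ['capture'] (min_width=7, slack=5)
Line 10: ['importance'] (min_width=10, slack=2)
Line 11: ['it', 'bed'] (min_width=6, slack=6)
Line 12: ['universe'] (min_width=8, slack=4)
Line 13: ['island'] (min_width=6, slack=6)
Line 14: ['bright', 'south'] (min_width=12, slack=0)
Line 15: ['rectangle'] (min_width=9, slack=3)
Line 16: ['tree', 'I', 'tired'] (min_width=12, slack=0)
Line 17: ['play'] (min_width=4, slack=8)
Total lines: 17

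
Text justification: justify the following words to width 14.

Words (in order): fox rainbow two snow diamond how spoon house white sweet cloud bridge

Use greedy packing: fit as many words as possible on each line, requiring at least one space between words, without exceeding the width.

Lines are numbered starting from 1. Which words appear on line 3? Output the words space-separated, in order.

Line 1: ['fox', 'rainbow'] (min_width=11, slack=3)
Line 2: ['two', 'snow'] (min_width=8, slack=6)
Line 3: ['diamond', 'how'] (min_width=11, slack=3)
Line 4: ['spoon', 'house'] (min_width=11, slack=3)
Line 5: ['white', 'sweet'] (min_width=11, slack=3)
Line 6: ['cloud', 'bridge'] (min_width=12, slack=2)

Answer: diamond how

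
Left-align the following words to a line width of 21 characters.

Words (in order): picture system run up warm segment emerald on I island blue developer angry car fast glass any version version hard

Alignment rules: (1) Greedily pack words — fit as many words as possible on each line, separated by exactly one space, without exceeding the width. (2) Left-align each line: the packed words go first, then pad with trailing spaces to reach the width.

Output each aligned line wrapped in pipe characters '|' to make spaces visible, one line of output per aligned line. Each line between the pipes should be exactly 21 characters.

Line 1: ['picture', 'system', 'run', 'up'] (min_width=21, slack=0)
Line 2: ['warm', 'segment', 'emerald'] (min_width=20, slack=1)
Line 3: ['on', 'I', 'island', 'blue'] (min_width=16, slack=5)
Line 4: ['developer', 'angry', 'car'] (min_width=19, slack=2)
Line 5: ['fast', 'glass', 'any'] (min_width=14, slack=7)
Line 6: ['version', 'version', 'hard'] (min_width=20, slack=1)

Answer: |picture system run up|
|warm segment emerald |
|on I island blue     |
|developer angry car  |
|fast glass any       |
|version version hard |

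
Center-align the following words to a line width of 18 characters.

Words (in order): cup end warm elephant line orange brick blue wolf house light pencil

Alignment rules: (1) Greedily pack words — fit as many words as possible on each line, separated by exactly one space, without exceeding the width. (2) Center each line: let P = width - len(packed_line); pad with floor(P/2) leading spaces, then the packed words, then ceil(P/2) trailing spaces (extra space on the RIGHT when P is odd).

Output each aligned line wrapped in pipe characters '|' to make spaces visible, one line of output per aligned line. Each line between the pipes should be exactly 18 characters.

Line 1: ['cup', 'end', 'warm'] (min_width=12, slack=6)
Line 2: ['elephant', 'line'] (min_width=13, slack=5)
Line 3: ['orange', 'brick', 'blue'] (min_width=17, slack=1)
Line 4: ['wolf', 'house', 'light'] (min_width=16, slack=2)
Line 5: ['pencil'] (min_width=6, slack=12)

Answer: |   cup end warm   |
|  elephant line   |
|orange brick blue |
| wolf house light |
|      pencil      |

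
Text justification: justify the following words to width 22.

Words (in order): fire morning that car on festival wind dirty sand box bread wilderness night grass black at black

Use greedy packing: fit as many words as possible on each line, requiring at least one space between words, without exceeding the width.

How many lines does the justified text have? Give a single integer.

Line 1: ['fire', 'morning', 'that', 'car'] (min_width=21, slack=1)
Line 2: ['on', 'festival', 'wind', 'dirty'] (min_width=22, slack=0)
Line 3: ['sand', 'box', 'bread'] (min_width=14, slack=8)
Line 4: ['wilderness', 'night', 'grass'] (min_width=22, slack=0)
Line 5: ['black', 'at', 'black'] (min_width=14, slack=8)
Total lines: 5

Answer: 5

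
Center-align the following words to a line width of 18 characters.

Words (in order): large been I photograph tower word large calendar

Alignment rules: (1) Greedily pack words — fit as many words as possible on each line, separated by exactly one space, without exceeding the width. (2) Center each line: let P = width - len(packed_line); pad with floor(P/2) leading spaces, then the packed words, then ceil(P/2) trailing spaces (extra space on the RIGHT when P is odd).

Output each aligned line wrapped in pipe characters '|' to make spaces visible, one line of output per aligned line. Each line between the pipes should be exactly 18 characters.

Answer: |   large been I   |
| photograph tower |
|    word large    |
|     calendar     |

Derivation:
Line 1: ['large', 'been', 'I'] (min_width=12, slack=6)
Line 2: ['photograph', 'tower'] (min_width=16, slack=2)
Line 3: ['word', 'large'] (min_width=10, slack=8)
Line 4: ['calendar'] (min_width=8, slack=10)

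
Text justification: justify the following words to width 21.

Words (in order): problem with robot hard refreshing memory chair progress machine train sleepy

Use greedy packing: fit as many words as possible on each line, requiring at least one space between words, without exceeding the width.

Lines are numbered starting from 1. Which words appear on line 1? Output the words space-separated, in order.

Answer: problem with robot

Derivation:
Line 1: ['problem', 'with', 'robot'] (min_width=18, slack=3)
Line 2: ['hard', 'refreshing'] (min_width=15, slack=6)
Line 3: ['memory', 'chair', 'progress'] (min_width=21, slack=0)
Line 4: ['machine', 'train', 'sleepy'] (min_width=20, slack=1)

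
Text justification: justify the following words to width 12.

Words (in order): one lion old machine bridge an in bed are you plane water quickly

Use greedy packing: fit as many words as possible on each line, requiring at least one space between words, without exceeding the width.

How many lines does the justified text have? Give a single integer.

Line 1: ['one', 'lion', 'old'] (min_width=12, slack=0)
Line 2: ['machine'] (min_width=7, slack=5)
Line 3: ['bridge', 'an', 'in'] (min_width=12, slack=0)
Line 4: ['bed', 'are', 'you'] (min_width=11, slack=1)
Line 5: ['plane', 'water'] (min_width=11, slack=1)
Line 6: ['quickly'] (min_width=7, slack=5)
Total lines: 6

Answer: 6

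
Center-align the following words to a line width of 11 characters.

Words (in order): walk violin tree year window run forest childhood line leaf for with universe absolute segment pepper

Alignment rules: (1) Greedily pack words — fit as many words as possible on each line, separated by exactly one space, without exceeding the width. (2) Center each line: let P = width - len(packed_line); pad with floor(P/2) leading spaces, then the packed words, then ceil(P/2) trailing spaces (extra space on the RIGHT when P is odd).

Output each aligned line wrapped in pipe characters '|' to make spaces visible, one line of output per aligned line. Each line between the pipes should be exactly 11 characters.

Line 1: ['walk', 'violin'] (min_width=11, slack=0)
Line 2: ['tree', 'year'] (min_width=9, slack=2)
Line 3: ['window', 'run'] (min_width=10, slack=1)
Line 4: ['forest'] (min_width=6, slack=5)
Line 5: ['childhood'] (min_width=9, slack=2)
Line 6: ['line', 'leaf'] (min_width=9, slack=2)
Line 7: ['for', 'with'] (min_width=8, slack=3)
Line 8: ['universe'] (min_width=8, slack=3)
Line 9: ['absolute'] (min_width=8, slack=3)
Line 10: ['segment'] (min_width=7, slack=4)
Line 11: ['pepper'] (min_width=6, slack=5)

Answer: |walk violin|
| tree year |
|window run |
|  forest   |
| childhood |
| line leaf |
| for with  |
| universe  |
| absolute  |
|  segment  |
|  pepper   |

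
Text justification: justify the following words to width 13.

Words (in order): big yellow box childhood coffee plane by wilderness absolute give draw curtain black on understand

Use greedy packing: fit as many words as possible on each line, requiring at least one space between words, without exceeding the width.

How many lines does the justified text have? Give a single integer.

Answer: 8

Derivation:
Line 1: ['big', 'yellow'] (min_width=10, slack=3)
Line 2: ['box', 'childhood'] (min_width=13, slack=0)
Line 3: ['coffee', 'plane'] (min_width=12, slack=1)
Line 4: ['by', 'wilderness'] (min_width=13, slack=0)
Line 5: ['absolute', 'give'] (min_width=13, slack=0)
Line 6: ['draw', 'curtain'] (min_width=12, slack=1)
Line 7: ['black', 'on'] (min_width=8, slack=5)
Line 8: ['understand'] (min_width=10, slack=3)
Total lines: 8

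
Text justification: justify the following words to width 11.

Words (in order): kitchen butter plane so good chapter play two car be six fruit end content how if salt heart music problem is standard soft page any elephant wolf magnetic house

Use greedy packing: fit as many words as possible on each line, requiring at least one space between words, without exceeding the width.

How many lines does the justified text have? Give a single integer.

Line 1: ['kitchen'] (min_width=7, slack=4)
Line 2: ['butter'] (min_width=6, slack=5)
Line 3: ['plane', 'so'] (min_width=8, slack=3)
Line 4: ['good'] (min_width=4, slack=7)
Line 5: ['chapter'] (min_width=7, slack=4)
Line 6: ['play', 'two'] (min_width=8, slack=3)
Line 7: ['car', 'be', 'six'] (min_width=10, slack=1)
Line 8: ['fruit', 'end'] (min_width=9, slack=2)
Line 9: ['content', 'how'] (min_width=11, slack=0)
Line 10: ['if', 'salt'] (min_width=7, slack=4)
Line 11: ['heart', 'music'] (min_width=11, slack=0)
Line 12: ['problem', 'is'] (min_width=10, slack=1)
Line 13: ['standard'] (min_width=8, slack=3)
Line 14: ['soft', 'page'] (min_width=9, slack=2)
Line 15: ['any'] (min_width=3, slack=8)
Line 16: ['elephant'] (min_width=8, slack=3)
Line 17: ['wolf'] (min_width=4, slack=7)
Line 18: ['magnetic'] (min_width=8, slack=3)
Line 19: ['house'] (min_width=5, slack=6)
Total lines: 19

Answer: 19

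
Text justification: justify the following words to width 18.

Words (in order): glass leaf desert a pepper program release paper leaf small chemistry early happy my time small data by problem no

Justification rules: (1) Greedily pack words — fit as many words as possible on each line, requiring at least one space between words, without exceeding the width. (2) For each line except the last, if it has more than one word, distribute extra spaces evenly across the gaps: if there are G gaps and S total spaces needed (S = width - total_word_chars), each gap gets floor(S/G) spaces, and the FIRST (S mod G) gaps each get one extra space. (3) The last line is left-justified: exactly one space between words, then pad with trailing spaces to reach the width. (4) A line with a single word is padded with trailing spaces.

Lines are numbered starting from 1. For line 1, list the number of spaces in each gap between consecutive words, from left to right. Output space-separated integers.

Answer: 2 1

Derivation:
Line 1: ['glass', 'leaf', 'desert'] (min_width=17, slack=1)
Line 2: ['a', 'pepper', 'program'] (min_width=16, slack=2)
Line 3: ['release', 'paper', 'leaf'] (min_width=18, slack=0)
Line 4: ['small', 'chemistry'] (min_width=15, slack=3)
Line 5: ['early', 'happy', 'my'] (min_width=14, slack=4)
Line 6: ['time', 'small', 'data', 'by'] (min_width=18, slack=0)
Line 7: ['problem', 'no'] (min_width=10, slack=8)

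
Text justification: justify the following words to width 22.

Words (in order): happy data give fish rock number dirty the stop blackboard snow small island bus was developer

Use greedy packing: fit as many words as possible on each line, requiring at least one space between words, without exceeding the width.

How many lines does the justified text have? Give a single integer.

Line 1: ['happy', 'data', 'give', 'fish'] (min_width=20, slack=2)
Line 2: ['rock', 'number', 'dirty', 'the'] (min_width=21, slack=1)
Line 3: ['stop', 'blackboard', 'snow'] (min_width=20, slack=2)
Line 4: ['small', 'island', 'bus', 'was'] (min_width=20, slack=2)
Line 5: ['developer'] (min_width=9, slack=13)
Total lines: 5

Answer: 5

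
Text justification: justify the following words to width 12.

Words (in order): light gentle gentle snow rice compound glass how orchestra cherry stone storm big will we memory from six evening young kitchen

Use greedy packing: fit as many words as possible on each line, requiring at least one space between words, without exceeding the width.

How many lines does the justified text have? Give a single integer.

Line 1: ['light', 'gentle'] (min_width=12, slack=0)
Line 2: ['gentle', 'snow'] (min_width=11, slack=1)
Line 3: ['rice'] (min_width=4, slack=8)
Line 4: ['compound'] (min_width=8, slack=4)
Line 5: ['glass', 'how'] (min_width=9, slack=3)
Line 6: ['orchestra'] (min_width=9, slack=3)
Line 7: ['cherry', 'stone'] (min_width=12, slack=0)
Line 8: ['storm', 'big'] (min_width=9, slack=3)
Line 9: ['will', 'we'] (min_width=7, slack=5)
Line 10: ['memory', 'from'] (min_width=11, slack=1)
Line 11: ['six', 'evening'] (min_width=11, slack=1)
Line 12: ['young'] (min_width=5, slack=7)
Line 13: ['kitchen'] (min_width=7, slack=5)
Total lines: 13

Answer: 13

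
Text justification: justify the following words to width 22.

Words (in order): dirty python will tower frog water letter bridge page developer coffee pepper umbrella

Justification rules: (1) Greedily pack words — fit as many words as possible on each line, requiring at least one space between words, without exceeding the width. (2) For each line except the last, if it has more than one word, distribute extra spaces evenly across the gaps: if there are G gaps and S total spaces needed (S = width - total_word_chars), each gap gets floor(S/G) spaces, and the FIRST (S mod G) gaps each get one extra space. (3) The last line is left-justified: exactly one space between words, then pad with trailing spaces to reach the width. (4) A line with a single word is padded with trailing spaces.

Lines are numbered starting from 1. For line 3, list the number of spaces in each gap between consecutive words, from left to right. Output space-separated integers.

Line 1: ['dirty', 'python', 'will'] (min_width=17, slack=5)
Line 2: ['tower', 'frog', 'water'] (min_width=16, slack=6)
Line 3: ['letter', 'bridge', 'page'] (min_width=18, slack=4)
Line 4: ['developer', 'coffee'] (min_width=16, slack=6)
Line 5: ['pepper', 'umbrella'] (min_width=15, slack=7)

Answer: 3 3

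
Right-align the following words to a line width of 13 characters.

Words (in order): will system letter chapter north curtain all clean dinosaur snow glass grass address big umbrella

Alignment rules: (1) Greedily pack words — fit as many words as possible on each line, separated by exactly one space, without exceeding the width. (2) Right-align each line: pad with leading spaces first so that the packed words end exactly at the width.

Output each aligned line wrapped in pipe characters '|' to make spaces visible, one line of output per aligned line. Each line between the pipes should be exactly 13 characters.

Line 1: ['will', 'system'] (min_width=11, slack=2)
Line 2: ['letter'] (min_width=6, slack=7)
Line 3: ['chapter', 'north'] (min_width=13, slack=0)
Line 4: ['curtain', 'all'] (min_width=11, slack=2)
Line 5: ['clean'] (min_width=5, slack=8)
Line 6: ['dinosaur', 'snow'] (min_width=13, slack=0)
Line 7: ['glass', 'grass'] (min_width=11, slack=2)
Line 8: ['address', 'big'] (min_width=11, slack=2)
Line 9: ['umbrella'] (min_width=8, slack=5)

Answer: |  will system|
|       letter|
|chapter north|
|  curtain all|
|        clean|
|dinosaur snow|
|  glass grass|
|  address big|
|     umbrella|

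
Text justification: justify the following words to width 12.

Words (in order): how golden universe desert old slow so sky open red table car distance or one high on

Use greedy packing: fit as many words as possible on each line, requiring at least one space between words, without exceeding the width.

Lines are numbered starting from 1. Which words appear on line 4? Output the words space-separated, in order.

Answer: slow so sky

Derivation:
Line 1: ['how', 'golden'] (min_width=10, slack=2)
Line 2: ['universe'] (min_width=8, slack=4)
Line 3: ['desert', 'old'] (min_width=10, slack=2)
Line 4: ['slow', 'so', 'sky'] (min_width=11, slack=1)
Line 5: ['open', 'red'] (min_width=8, slack=4)
Line 6: ['table', 'car'] (min_width=9, slack=3)
Line 7: ['distance', 'or'] (min_width=11, slack=1)
Line 8: ['one', 'high', 'on'] (min_width=11, slack=1)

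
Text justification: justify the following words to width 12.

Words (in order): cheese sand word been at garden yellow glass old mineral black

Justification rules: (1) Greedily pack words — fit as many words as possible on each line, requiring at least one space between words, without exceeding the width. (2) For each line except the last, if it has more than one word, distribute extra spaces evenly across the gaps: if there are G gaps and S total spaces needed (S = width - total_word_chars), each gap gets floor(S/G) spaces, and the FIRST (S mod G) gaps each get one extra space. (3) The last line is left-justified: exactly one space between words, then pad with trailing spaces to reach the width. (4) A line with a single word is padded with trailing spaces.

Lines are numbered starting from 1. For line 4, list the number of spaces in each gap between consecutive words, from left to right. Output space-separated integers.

Answer: 1

Derivation:
Line 1: ['cheese', 'sand'] (min_width=11, slack=1)
Line 2: ['word', 'been', 'at'] (min_width=12, slack=0)
Line 3: ['garden'] (min_width=6, slack=6)
Line 4: ['yellow', 'glass'] (min_width=12, slack=0)
Line 5: ['old', 'mineral'] (min_width=11, slack=1)
Line 6: ['black'] (min_width=5, slack=7)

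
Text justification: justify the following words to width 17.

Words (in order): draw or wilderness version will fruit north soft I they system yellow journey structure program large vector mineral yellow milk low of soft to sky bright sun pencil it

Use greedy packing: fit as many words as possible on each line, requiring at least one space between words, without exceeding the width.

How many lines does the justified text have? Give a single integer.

Answer: 12

Derivation:
Line 1: ['draw', 'or'] (min_width=7, slack=10)
Line 2: ['wilderness'] (min_width=10, slack=7)
Line 3: ['version', 'will'] (min_width=12, slack=5)
Line 4: ['fruit', 'north', 'soft'] (min_width=16, slack=1)
Line 5: ['I', 'they', 'system'] (min_width=13, slack=4)
Line 6: ['yellow', 'journey'] (min_width=14, slack=3)
Line 7: ['structure', 'program'] (min_width=17, slack=0)
Line 8: ['large', 'vector'] (min_width=12, slack=5)
Line 9: ['mineral', 'yellow'] (min_width=14, slack=3)
Line 10: ['milk', 'low', 'of', 'soft'] (min_width=16, slack=1)
Line 11: ['to', 'sky', 'bright', 'sun'] (min_width=17, slack=0)
Line 12: ['pencil', 'it'] (min_width=9, slack=8)
Total lines: 12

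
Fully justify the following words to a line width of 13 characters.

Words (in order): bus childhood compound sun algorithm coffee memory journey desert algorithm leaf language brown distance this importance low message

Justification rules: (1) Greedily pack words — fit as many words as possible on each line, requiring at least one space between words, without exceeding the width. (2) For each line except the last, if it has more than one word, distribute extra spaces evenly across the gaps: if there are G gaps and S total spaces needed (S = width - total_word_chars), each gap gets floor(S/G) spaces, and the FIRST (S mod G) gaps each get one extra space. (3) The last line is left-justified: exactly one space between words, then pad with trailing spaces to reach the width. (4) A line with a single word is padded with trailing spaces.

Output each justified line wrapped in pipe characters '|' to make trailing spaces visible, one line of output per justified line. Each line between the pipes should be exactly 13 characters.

Line 1: ['bus', 'childhood'] (min_width=13, slack=0)
Line 2: ['compound', 'sun'] (min_width=12, slack=1)
Line 3: ['algorithm'] (min_width=9, slack=4)
Line 4: ['coffee', 'memory'] (min_width=13, slack=0)
Line 5: ['journey'] (min_width=7, slack=6)
Line 6: ['desert'] (min_width=6, slack=7)
Line 7: ['algorithm'] (min_width=9, slack=4)
Line 8: ['leaf', 'language'] (min_width=13, slack=0)
Line 9: ['brown'] (min_width=5, slack=8)
Line 10: ['distance', 'this'] (min_width=13, slack=0)
Line 11: ['importance'] (min_width=10, slack=3)
Line 12: ['low', 'message'] (min_width=11, slack=2)

Answer: |bus childhood|
|compound  sun|
|algorithm    |
|coffee memory|
|journey      |
|desert       |
|algorithm    |
|leaf language|
|brown        |
|distance this|
|importance   |
|low message  |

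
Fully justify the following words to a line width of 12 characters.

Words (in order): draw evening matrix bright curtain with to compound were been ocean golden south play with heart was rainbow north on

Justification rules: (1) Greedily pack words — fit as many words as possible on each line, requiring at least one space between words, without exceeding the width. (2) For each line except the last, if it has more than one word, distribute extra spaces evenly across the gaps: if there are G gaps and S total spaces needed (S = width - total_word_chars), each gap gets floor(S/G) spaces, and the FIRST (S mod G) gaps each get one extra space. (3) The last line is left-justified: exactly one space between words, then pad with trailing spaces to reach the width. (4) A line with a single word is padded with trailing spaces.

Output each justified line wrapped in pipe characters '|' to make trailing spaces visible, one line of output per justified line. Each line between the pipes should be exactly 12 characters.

Line 1: ['draw', 'evening'] (min_width=12, slack=0)
Line 2: ['matrix'] (min_width=6, slack=6)
Line 3: ['bright'] (min_width=6, slack=6)
Line 4: ['curtain', 'with'] (min_width=12, slack=0)
Line 5: ['to', 'compound'] (min_width=11, slack=1)
Line 6: ['were', 'been'] (min_width=9, slack=3)
Line 7: ['ocean', 'golden'] (min_width=12, slack=0)
Line 8: ['south', 'play'] (min_width=10, slack=2)
Line 9: ['with', 'heart'] (min_width=10, slack=2)
Line 10: ['was', 'rainbow'] (min_width=11, slack=1)
Line 11: ['north', 'on'] (min_width=8, slack=4)

Answer: |draw evening|
|matrix      |
|bright      |
|curtain with|
|to  compound|
|were    been|
|ocean golden|
|south   play|
|with   heart|
|was  rainbow|
|north on    |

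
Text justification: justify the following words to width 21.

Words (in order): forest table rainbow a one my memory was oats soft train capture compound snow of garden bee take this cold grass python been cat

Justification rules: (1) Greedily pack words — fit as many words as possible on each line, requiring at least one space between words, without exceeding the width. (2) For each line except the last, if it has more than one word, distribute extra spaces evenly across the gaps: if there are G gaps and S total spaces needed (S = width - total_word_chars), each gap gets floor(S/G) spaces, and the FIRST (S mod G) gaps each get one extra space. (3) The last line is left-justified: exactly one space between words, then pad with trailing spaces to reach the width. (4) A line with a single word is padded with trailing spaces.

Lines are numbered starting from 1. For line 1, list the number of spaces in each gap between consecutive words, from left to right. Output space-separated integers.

Line 1: ['forest', 'table', 'rainbow'] (min_width=20, slack=1)
Line 2: ['a', 'one', 'my', 'memory', 'was'] (min_width=19, slack=2)
Line 3: ['oats', 'soft', 'train'] (min_width=15, slack=6)
Line 4: ['capture', 'compound', 'snow'] (min_width=21, slack=0)
Line 5: ['of', 'garden', 'bee', 'take'] (min_width=18, slack=3)
Line 6: ['this', 'cold', 'grass'] (min_width=15, slack=6)
Line 7: ['python', 'been', 'cat'] (min_width=15, slack=6)

Answer: 2 1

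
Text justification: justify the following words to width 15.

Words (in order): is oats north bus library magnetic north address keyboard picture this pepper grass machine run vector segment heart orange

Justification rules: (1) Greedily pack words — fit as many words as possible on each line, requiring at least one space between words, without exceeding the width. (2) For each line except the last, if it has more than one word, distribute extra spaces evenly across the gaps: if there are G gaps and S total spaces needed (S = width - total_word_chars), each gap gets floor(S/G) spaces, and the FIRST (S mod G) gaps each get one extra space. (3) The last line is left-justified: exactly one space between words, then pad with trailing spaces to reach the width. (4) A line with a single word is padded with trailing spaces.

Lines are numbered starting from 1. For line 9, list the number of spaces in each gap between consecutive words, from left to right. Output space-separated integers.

Answer: 2

Derivation:
Line 1: ['is', 'oats', 'north'] (min_width=13, slack=2)
Line 2: ['bus', 'library'] (min_width=11, slack=4)
Line 3: ['magnetic', 'north'] (min_width=14, slack=1)
Line 4: ['address'] (min_width=7, slack=8)
Line 5: ['keyboard'] (min_width=8, slack=7)
Line 6: ['picture', 'this'] (min_width=12, slack=3)
Line 7: ['pepper', 'grass'] (min_width=12, slack=3)
Line 8: ['machine', 'run'] (min_width=11, slack=4)
Line 9: ['vector', 'segment'] (min_width=14, slack=1)
Line 10: ['heart', 'orange'] (min_width=12, slack=3)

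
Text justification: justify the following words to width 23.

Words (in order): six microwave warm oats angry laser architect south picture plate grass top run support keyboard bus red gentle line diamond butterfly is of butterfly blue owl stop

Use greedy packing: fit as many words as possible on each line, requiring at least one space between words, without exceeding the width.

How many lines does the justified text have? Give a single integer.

Line 1: ['six', 'microwave', 'warm', 'oats'] (min_width=23, slack=0)
Line 2: ['angry', 'laser', 'architect'] (min_width=21, slack=2)
Line 3: ['south', 'picture', 'plate'] (min_width=19, slack=4)
Line 4: ['grass', 'top', 'run', 'support'] (min_width=21, slack=2)
Line 5: ['keyboard', 'bus', 'red', 'gentle'] (min_width=23, slack=0)
Line 6: ['line', 'diamond', 'butterfly'] (min_width=22, slack=1)
Line 7: ['is', 'of', 'butterfly', 'blue'] (min_width=20, slack=3)
Line 8: ['owl', 'stop'] (min_width=8, slack=15)
Total lines: 8

Answer: 8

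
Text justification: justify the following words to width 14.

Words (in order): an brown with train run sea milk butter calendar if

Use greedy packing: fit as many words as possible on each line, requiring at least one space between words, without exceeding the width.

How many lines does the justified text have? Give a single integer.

Answer: 4

Derivation:
Line 1: ['an', 'brown', 'with'] (min_width=13, slack=1)
Line 2: ['train', 'run', 'sea'] (min_width=13, slack=1)
Line 3: ['milk', 'butter'] (min_width=11, slack=3)
Line 4: ['calendar', 'if'] (min_width=11, slack=3)
Total lines: 4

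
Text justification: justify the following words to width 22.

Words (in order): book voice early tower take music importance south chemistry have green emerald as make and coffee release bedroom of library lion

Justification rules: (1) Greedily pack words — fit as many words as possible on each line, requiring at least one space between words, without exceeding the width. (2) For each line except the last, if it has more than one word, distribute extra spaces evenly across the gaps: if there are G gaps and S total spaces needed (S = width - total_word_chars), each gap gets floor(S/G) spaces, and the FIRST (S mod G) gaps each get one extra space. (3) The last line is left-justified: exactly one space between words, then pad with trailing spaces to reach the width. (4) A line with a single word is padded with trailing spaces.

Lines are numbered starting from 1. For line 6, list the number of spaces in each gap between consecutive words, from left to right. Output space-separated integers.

Line 1: ['book', 'voice', 'early', 'tower'] (min_width=22, slack=0)
Line 2: ['take', 'music', 'importance'] (min_width=21, slack=1)
Line 3: ['south', 'chemistry', 'have'] (min_width=20, slack=2)
Line 4: ['green', 'emerald', 'as', 'make'] (min_width=21, slack=1)
Line 5: ['and', 'coffee', 'release'] (min_width=18, slack=4)
Line 6: ['bedroom', 'of', 'library'] (min_width=18, slack=4)
Line 7: ['lion'] (min_width=4, slack=18)

Answer: 3 3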